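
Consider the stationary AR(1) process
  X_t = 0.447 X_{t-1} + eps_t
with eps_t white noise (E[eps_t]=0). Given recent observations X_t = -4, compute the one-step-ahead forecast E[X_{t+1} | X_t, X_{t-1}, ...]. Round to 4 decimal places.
E[X_{t+1} \mid \mathcal F_t] = -1.7880

For an AR(p) model X_t = c + sum_i phi_i X_{t-i} + eps_t, the
one-step-ahead conditional mean is
  E[X_{t+1} | X_t, ...] = c + sum_i phi_i X_{t+1-i}.
Substitute known values:
  E[X_{t+1} | ...] = (0.447) * (-4)
                   = -1.7880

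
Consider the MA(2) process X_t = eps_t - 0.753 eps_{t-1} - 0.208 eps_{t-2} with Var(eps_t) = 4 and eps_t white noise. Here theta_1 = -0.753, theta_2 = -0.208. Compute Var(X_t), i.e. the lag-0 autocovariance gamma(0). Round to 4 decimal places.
\gamma(0) = 6.4411

For an MA(q) process X_t = eps_t + sum_i theta_i eps_{t-i} with
Var(eps_t) = sigma^2, the variance is
  gamma(0) = sigma^2 * (1 + sum_i theta_i^2).
  sum_i theta_i^2 = (-0.753)^2 + (-0.208)^2 = 0.567009 + 0.043264 = 0.610273.
  gamma(0) = 4 * (1 + 0.610273) = 4 * 1.610273 = 6.441092, which rounds to 6.4411.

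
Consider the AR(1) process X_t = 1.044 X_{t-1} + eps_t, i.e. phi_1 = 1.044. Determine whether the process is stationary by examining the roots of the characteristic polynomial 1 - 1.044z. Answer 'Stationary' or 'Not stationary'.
\text{Not stationary}

The AR(p) characteristic polynomial is P(z) = 1 - 1.044z.
Stationarity requires all roots to lie outside the unit circle, i.e. |z| > 1 for every root.
This is linear in z: 1 + (-1.044) z = 0  =>  z = -1/(-1.044) = 0.957854,  |z| = 0.957854.
Moduli of all roots: 0.9579.
All moduli strictly greater than 1? No.
Verdict: Not stationary.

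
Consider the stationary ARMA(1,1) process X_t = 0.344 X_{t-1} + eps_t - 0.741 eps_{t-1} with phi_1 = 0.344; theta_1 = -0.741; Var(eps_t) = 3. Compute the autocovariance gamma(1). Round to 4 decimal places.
\gamma(1) = -1.0065

Multiply the model equation by X_{t-k} and take expectations. With theta_0 = psi_0 = 1 and psi_j the MA(infinity) weights, this gives
  gamma(k) - sum_i phi_i gamma(k-i) = c_k,
  c_k = sigma^2 * sum_{j=k..q} theta_j psi_{j-k}   (c_k = 0 for k > q),
using gamma(-m) = gamma(m).
psi-weights needed (psi_j = theta_j + sum_i phi_i psi_{j-i}):
  psi_1 = theta_1 + phi_1 = -0.741 + (0.344) = -0.397
Right-hand sides:
  c_0 = sigma^2 (1 + theta_1 psi_1) = 3 * (1 + (-0.741)(-0.397)) = 3 * 1.294177 = 3.882531
  c_1 = sigma^2 theta_1 = 3 * (-0.741) = -2.223
  c_2 = 0
Equations for k = 0 and k = 1 (AR order 1):
  gamma(0) = phi_1 gamma(1) + c_0
  gamma(1) = phi_1 gamma(0) + c_1
Substituting the second into the first: gamma(0) (1 - phi_1^2) = c_0 + phi_1 c_1, so
  gamma(0) = (c_0 + phi_1 c_1) / (1 - phi_1^2) = (3.882531 + (0.344)(-2.223)) / (1 - (0.344)^2) = 3.117819 / 0.881664 = 3.536289.
  gamma(1) = phi_1 gamma(0) + c_1 = (0.344)(3.536289) + (-2.223) = -1.006516.
Therefore gamma(1) = -1.0065 (to 4 decimal places).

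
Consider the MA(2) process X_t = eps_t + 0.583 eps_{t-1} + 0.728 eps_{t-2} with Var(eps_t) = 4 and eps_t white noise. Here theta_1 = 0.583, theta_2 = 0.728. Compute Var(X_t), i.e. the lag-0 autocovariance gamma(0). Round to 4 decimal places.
\gamma(0) = 7.4795

For an MA(q) process X_t = eps_t + sum_i theta_i eps_{t-i} with
Var(eps_t) = sigma^2, the variance is
  gamma(0) = sigma^2 * (1 + sum_i theta_i^2).
  sum_i theta_i^2 = (0.583)^2 + (0.728)^2 = 0.339889 + 0.529984 = 0.869873.
  gamma(0) = 4 * (1 + 0.869873) = 4 * 1.869873 = 7.479492, which rounds to 7.4795.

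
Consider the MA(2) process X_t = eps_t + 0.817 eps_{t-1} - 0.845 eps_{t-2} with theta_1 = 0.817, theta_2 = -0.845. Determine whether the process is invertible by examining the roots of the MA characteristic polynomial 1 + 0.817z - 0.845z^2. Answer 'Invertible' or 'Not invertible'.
\text{Not invertible}

The MA(q) characteristic polynomial is P(z) = 1 + 0.817z - 0.845z^2.
Invertibility requires all roots to lie outside the unit circle, i.e. |z| > 1 for every root.
Set 1 + (0.817) z + (-0.845) z^2 = 0, i.e. a z^2 + b z + c = 0 with a = -0.845, b = 0.817, c = 1.
Discriminant D = b^2 - 4ac = (0.817)^2 - 4*(-0.845)*1 = 0.667489 - (-3.38) = 4.047489.
D >= 0, so the roots are real: z = (-b +/- sqrt(D)) / (2a) = (-0.817 +/- 2.011837) / (-1.69).
  z_1 = (-0.817 + 2.011837) / (-1.69) = -0.707,   |z_1| = 0.707.
  z_2 = (-0.817 - 2.011837) / (-1.69) = 1.6739,   |z_2| = 1.6739.
Moduli of all roots: 0.7070, 1.6739.
All moduli strictly greater than 1? No.
Verdict: Not invertible.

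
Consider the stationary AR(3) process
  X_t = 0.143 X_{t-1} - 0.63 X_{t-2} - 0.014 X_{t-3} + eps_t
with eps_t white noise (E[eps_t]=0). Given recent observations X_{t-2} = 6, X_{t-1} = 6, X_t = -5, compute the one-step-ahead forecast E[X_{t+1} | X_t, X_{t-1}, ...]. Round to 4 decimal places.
E[X_{t+1} \mid \mathcal F_t] = -4.5790

For an AR(p) model X_t = c + sum_i phi_i X_{t-i} + eps_t, the
one-step-ahead conditional mean is
  E[X_{t+1} | X_t, ...] = c + sum_i phi_i X_{t+1-i}.
Substitute known values:
  E[X_{t+1} | ...] = (0.143) * (-5) + (-0.63) * (6) + (-0.014) * (6)
                   = -4.5790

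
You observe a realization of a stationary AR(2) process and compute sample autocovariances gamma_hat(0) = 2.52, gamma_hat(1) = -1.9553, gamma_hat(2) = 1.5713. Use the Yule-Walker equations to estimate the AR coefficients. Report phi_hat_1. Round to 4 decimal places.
\hat\phi_{1} = -0.7340

The Yule-Walker equations for an AR(p) process read, in matrix form,
  Gamma_p phi = r_p,   with   (Gamma_p)_{ij} = gamma(|i - j|),
                       (r_p)_i = gamma(i),   i,j = 1..p.
Substitute the sample gammas (Toeplitz matrix and right-hand side of size 2):
  Gamma_p = [[2.52, -1.9553], [-1.9553, 2.52]]
  r_p     = [-1.9553, 1.5713]
Written out:
  2.52 phi_1 - 1.9553 phi_2 = -1.9553
  -1.9553 phi_1 + 2.52 phi_2 = 1.5713
Solve by Cramer's rule:
  det = gamma(0)^2 - gamma(1)^2 = (2.52)^2 - (-1.9553)^2 = 6.3504 - 3.82319809 = 2.52720191
  phi_hat_1 = [gamma(1) gamma(0) - gamma(1) gamma(2)] / det = [(-1.9553)(2.52) - (-1.9553)(1.5713)] / 2.52720191 = -1.85499311 / 2.52720191 = -0.734
  phi_hat_2 = [gamma(0) gamma(2) - gamma(1)^2] / det = [(2.52)(1.5713) - (-1.9553)^2] / 2.52720191 = 0.13647791 / 2.52720191 = 0.054
So phi_hat = [-0.7340, 0.0540].
Therefore phi_hat_1 = -0.7340.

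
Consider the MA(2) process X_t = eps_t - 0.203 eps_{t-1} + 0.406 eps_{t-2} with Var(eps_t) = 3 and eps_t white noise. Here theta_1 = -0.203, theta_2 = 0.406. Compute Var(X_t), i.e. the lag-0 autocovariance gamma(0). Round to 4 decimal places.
\gamma(0) = 3.6181

For an MA(q) process X_t = eps_t + sum_i theta_i eps_{t-i} with
Var(eps_t) = sigma^2, the variance is
  gamma(0) = sigma^2 * (1 + sum_i theta_i^2).
  sum_i theta_i^2 = (-0.203)^2 + (0.406)^2 = 0.041209 + 0.164836 = 0.206045.
  gamma(0) = 3 * (1 + 0.206045) = 3 * 1.206045 = 3.618135, which rounds to 3.6181.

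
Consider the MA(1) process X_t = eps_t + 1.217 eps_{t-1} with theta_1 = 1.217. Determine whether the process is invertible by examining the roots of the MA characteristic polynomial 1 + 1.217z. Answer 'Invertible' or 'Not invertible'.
\text{Not invertible}

The MA(q) characteristic polynomial is P(z) = 1 + 1.217z.
Invertibility requires all roots to lie outside the unit circle, i.e. |z| > 1 for every root.
This is linear in z: 1 + (1.217) z = 0  =>  z = -1/(1.217) = -0.821693,  |z| = 0.821693.
Moduli of all roots: 0.8217.
All moduli strictly greater than 1? No.
Verdict: Not invertible.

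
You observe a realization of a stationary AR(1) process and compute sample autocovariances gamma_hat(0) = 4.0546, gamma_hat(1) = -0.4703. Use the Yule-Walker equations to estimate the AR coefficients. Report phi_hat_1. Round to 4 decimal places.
\hat\phi_{1} = -0.1160

The Yule-Walker equations for an AR(p) process read, in matrix form,
  Gamma_p phi = r_p,   with   (Gamma_p)_{ij} = gamma(|i - j|),
                       (r_p)_i = gamma(i),   i,j = 1..p.
Substitute the sample gammas (Toeplitz matrix and right-hand side of size 1):
  Gamma_p = [[4.0546]]
  r_p     = [-0.4703]
With p = 1 this is the single equation gamma(0) phi_1 = gamma(1):
  phi_hat_1 = gamma(1) / gamma(0) = -0.4703 / 4.0546 = -0.1160.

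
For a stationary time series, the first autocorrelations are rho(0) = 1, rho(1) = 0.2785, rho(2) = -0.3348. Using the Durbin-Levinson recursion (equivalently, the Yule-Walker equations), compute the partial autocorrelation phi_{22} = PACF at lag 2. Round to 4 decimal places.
\phi_{22} = -0.4470

The PACF at lag k is phi_{kk}, the last component of the solution
to the Yule-Walker system G_k phi = r_k where
  (G_k)_{ij} = rho(|i - j|), (r_k)_i = rho(i), i,j = 1..k.
Equivalently, Durbin-Levinson gives phi_{kk} iteratively:
  phi_{11} = rho(1)
  phi_{kk} = [rho(k) - sum_{j=1..k-1} phi_{k-1,j} rho(k-j)]
            / [1 - sum_{j=1..k-1} phi_{k-1,j} rho(j)],
  phi_{k,j} = phi_{k-1,j} - phi_{kk} phi_{k-1,k-j},  j = 1..k-1.
Step k = 1:
  phi_11 = rho(1) = 0.2785.
Step k = 2:
  phi_22 = [rho(2) - phi_11 rho(1)] / [1 - phi_11 rho(1)] = [-0.3348 - (0.2785)(0.2785)] / [1 - (0.2785)(0.2785)]
         = -0.41236225 / 0.92243775 = -0.447.
Therefore phi_{22} = -0.4470.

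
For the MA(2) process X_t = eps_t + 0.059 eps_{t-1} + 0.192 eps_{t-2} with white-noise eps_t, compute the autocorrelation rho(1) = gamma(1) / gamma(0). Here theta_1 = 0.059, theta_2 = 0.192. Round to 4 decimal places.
\rho(1) = 0.0676

For an MA(q) process with theta_0 = 1, the autocovariance is
  gamma(k) = sigma^2 * sum_{i=0..q-k} theta_i * theta_{i+k},
and rho(k) = gamma(k) / gamma(0). Sigma^2 cancels.
  numerator   = (1)*(0.059) + (0.059)*(0.192) = 0.070328.
  denominator = (1)^2 + (0.059)^2 + (0.192)^2 = 1.040345.
  rho(1) = 0.070328 / 1.040345 = 0.0676.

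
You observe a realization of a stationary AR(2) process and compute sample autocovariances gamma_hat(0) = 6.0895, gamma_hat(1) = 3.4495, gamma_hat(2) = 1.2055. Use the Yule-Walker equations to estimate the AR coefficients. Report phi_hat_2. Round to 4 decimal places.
\hat\phi_{2} = -0.1810

The Yule-Walker equations for an AR(p) process read, in matrix form,
  Gamma_p phi = r_p,   with   (Gamma_p)_{ij} = gamma(|i - j|),
                       (r_p)_i = gamma(i),   i,j = 1..p.
Substitute the sample gammas (Toeplitz matrix and right-hand side of size 2):
  Gamma_p = [[6.0895, 3.4495], [3.4495, 6.0895]]
  r_p     = [3.4495, 1.2055]
Written out:
  6.0895 phi_1 + 3.4495 phi_2 = 3.4495
  3.4495 phi_1 + 6.0895 phi_2 = 1.2055
Solve by Cramer's rule:
  det = gamma(0)^2 - gamma(1)^2 = (6.0895)^2 - (3.4495)^2 = 37.08201025 - 11.89905025 = 25.18296
  phi_hat_1 = [gamma(1) gamma(0) - gamma(1) gamma(2)] / det = [(3.4495)(6.0895) - (3.4495)(1.2055)] / 25.18296 = 16.847358 / 25.18296 = 0.669
  phi_hat_2 = [gamma(0) gamma(2) - gamma(1)^2] / det = [(6.0895)(1.2055) - (3.4495)^2] / 25.18296 = -4.558158 / 25.18296 = -0.181
So phi_hat = [0.6690, -0.1810].
Therefore phi_hat_2 = -0.1810.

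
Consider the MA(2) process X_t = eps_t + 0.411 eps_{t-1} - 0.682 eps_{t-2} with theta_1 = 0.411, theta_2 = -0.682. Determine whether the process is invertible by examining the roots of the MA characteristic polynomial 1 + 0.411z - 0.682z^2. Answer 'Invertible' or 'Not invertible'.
\text{Not invertible}

The MA(q) characteristic polynomial is P(z) = 1 + 0.411z - 0.682z^2.
Invertibility requires all roots to lie outside the unit circle, i.e. |z| > 1 for every root.
Set 1 + (0.411) z + (-0.682) z^2 = 0, i.e. a z^2 + b z + c = 0 with a = -0.682, b = 0.411, c = 1.
Discriminant D = b^2 - 4ac = (0.411)^2 - 4*(-0.682)*1 = 0.168921 - (-2.728) = 2.896921.
D >= 0, so the roots are real: z = (-b +/- sqrt(D)) / (2a) = (-0.411 +/- 1.702034) / (-1.364).
  z_1 = (-0.411 + 1.702034) / (-1.364) = -0.9465,   |z_1| = 0.9465.
  z_2 = (-0.411 - 1.702034) / (-1.364) = 1.5491,   |z_2| = 1.5491.
Moduli of all roots: 0.9465, 1.5491.
All moduli strictly greater than 1? No.
Verdict: Not invertible.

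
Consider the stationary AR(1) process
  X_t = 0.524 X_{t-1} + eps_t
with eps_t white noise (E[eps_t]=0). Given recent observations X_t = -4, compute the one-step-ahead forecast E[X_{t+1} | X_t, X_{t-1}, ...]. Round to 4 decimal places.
E[X_{t+1} \mid \mathcal F_t] = -2.0960

For an AR(p) model X_t = c + sum_i phi_i X_{t-i} + eps_t, the
one-step-ahead conditional mean is
  E[X_{t+1} | X_t, ...] = c + sum_i phi_i X_{t+1-i}.
Substitute known values:
  E[X_{t+1} | ...] = (0.524) * (-4)
                   = -2.0960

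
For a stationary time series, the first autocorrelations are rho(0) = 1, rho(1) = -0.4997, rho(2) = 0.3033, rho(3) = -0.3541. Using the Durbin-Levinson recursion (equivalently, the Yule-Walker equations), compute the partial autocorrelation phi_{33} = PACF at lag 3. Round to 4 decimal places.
\phi_{33} = -0.2380

The PACF at lag k is phi_{kk}, the last component of the solution
to the Yule-Walker system G_k phi = r_k where
  (G_k)_{ij} = rho(|i - j|), (r_k)_i = rho(i), i,j = 1..k.
Equivalently, Durbin-Levinson gives phi_{kk} iteratively:
  phi_{11} = rho(1)
  phi_{kk} = [rho(k) - sum_{j=1..k-1} phi_{k-1,j} rho(k-j)]
            / [1 - sum_{j=1..k-1} phi_{k-1,j} rho(j)],
  phi_{k,j} = phi_{k-1,j} - phi_{kk} phi_{k-1,k-j},  j = 1..k-1.
Step k = 1:
  phi_11 = rho(1) = -0.4997.
Step k = 2:
  phi_22 = [rho(2) - phi_11 rho(1)] / [1 - phi_11 rho(1)] = [0.3033 - (-0.4997)(-0.4997)] / [1 - (-0.4997)(-0.4997)]
         = 0.05359991 / 0.75029991 = 0.071438.
  Update: phi_21 = phi_11 - phi_22 phi_11 = -0.4997 - (0.071438)(-0.4997) = -0.464002.
Step k = 3:
  phi_33 = [rho(3) - phi_21 rho(2) - phi_22 rho(1)] / [1 - phi_21 rho(1) - phi_22 rho(2)]
    numerator   = -0.3541 - (-0.464002)(0.3033) - (0.071438)(-0.4997) = -0.1776705
    denominator = 1 - (-0.464002)(-0.4997) - (0.071438)(0.3033) = 0.74647084
  phi_33 = -0.1776705 / 0.74647084 = -0.238.
Therefore phi_{33} = -0.2380.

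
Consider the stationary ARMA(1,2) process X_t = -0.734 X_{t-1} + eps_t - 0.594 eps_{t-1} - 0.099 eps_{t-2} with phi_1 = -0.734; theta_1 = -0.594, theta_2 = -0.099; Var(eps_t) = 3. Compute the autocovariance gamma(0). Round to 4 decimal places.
\gamma(0) = 13.2791

Multiply the model equation by X_{t-k} and take expectations. With theta_0 = psi_0 = 1 and psi_j the MA(infinity) weights, this gives
  gamma(k) - sum_i phi_i gamma(k-i) = c_k,
  c_k = sigma^2 * sum_{j=k..q} theta_j psi_{j-k}   (c_k = 0 for k > q),
using gamma(-m) = gamma(m).
psi-weights needed (psi_j = theta_j + sum_i phi_i psi_{j-i}):
  psi_1 = theta_1 + phi_1 = -0.594 + (-0.734) = -1.328
  psi_2 = theta_2 + phi_1 psi_1 = -0.099 + (-0.734)(-1.328) = 0.875752
Right-hand sides:
  c_0 = sigma^2 (1 + theta_1 psi_1 + theta_2 psi_2) = 3 * (1 + (-0.594)(-1.328) + (-0.099)(0.875752)) = 3 * 1.702133 = 5.106398
  c_1 = sigma^2 (theta_1 + theta_2 psi_1) = 3 * (-0.594 + (-0.099)(-1.328)) = -1.387584
  c_2 = sigma^2 theta_2 = 3 * (-0.099) = -0.297
Equations for k = 0 and k = 1 (AR order 1):
  gamma(0) = phi_1 gamma(1) + c_0
  gamma(1) = phi_1 gamma(0) + c_1
Substituting the second into the first: gamma(0) (1 - phi_1^2) = c_0 + phi_1 c_1, so
  gamma(0) = (c_0 + phi_1 c_1) / (1 - phi_1^2) = (5.106398 + (-0.734)(-1.387584)) / (1 - (-0.734)^2) = 6.124884 / 0.461244 = 13.279055.
Therefore gamma(0) = 13.2791 (to 4 decimal places).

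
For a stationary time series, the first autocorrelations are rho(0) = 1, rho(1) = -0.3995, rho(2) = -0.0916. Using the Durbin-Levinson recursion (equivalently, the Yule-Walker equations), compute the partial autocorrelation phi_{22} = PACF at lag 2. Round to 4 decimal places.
\phi_{22} = -0.2989

The PACF at lag k is phi_{kk}, the last component of the solution
to the Yule-Walker system G_k phi = r_k where
  (G_k)_{ij} = rho(|i - j|), (r_k)_i = rho(i), i,j = 1..k.
Equivalently, Durbin-Levinson gives phi_{kk} iteratively:
  phi_{11} = rho(1)
  phi_{kk} = [rho(k) - sum_{j=1..k-1} phi_{k-1,j} rho(k-j)]
            / [1 - sum_{j=1..k-1} phi_{k-1,j} rho(j)],
  phi_{k,j} = phi_{k-1,j} - phi_{kk} phi_{k-1,k-j},  j = 1..k-1.
Step k = 1:
  phi_11 = rho(1) = -0.3995.
Step k = 2:
  phi_22 = [rho(2) - phi_11 rho(1)] / [1 - phi_11 rho(1)] = [-0.0916 - (-0.3995)(-0.3995)] / [1 - (-0.3995)(-0.3995)]
         = -0.25120025 / 0.84039975 = -0.2989.
Therefore phi_{22} = -0.2989.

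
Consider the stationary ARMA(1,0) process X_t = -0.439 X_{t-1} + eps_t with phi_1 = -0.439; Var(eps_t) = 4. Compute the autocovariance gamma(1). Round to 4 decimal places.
\gamma(1) = -2.1752

Multiply the model equation by X_{t-k} and take expectations. With theta_0 = psi_0 = 1 and psi_j the MA(infinity) weights, this gives
  gamma(k) - sum_i phi_i gamma(k-i) = c_k,
  c_k = sigma^2 * sum_{j=k..q} theta_j psi_{j-k}   (c_k = 0 for k > q),
using gamma(-m) = gamma(m).
Pure AR (q = 0): c_0 = sigma^2 = 4, c_k = 0 for k >= 1.
Equations for k = 0 and k = 1 (AR order 1):
  gamma(0) = phi_1 gamma(1) + c_0
  gamma(1) = phi_1 gamma(0) + c_1
Substituting the second into the first: gamma(0) (1 - phi_1^2) = c_0 + phi_1 c_1, so
  gamma(0) = c_0 / (1 - phi_1^2) = 4 / (1 - (-0.439)^2) = 4 / 0.807279 = 4.954916.
  gamma(1) = phi_1 gamma(0) = (-0.439)(4.954916) = -2.175208.
Therefore gamma(1) = -2.1752 (to 4 decimal places).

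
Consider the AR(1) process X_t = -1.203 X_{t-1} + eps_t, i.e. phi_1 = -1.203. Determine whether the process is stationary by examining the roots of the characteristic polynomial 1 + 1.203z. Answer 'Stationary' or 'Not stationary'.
\text{Not stationary}

The AR(p) characteristic polynomial is P(z) = 1 + 1.203z.
Stationarity requires all roots to lie outside the unit circle, i.e. |z| > 1 for every root.
This is linear in z: 1 + (1.203) z = 0  =>  z = -1/(1.203) = -0.831255,  |z| = 0.831255.
Moduli of all roots: 0.8313.
All moduli strictly greater than 1? No.
Verdict: Not stationary.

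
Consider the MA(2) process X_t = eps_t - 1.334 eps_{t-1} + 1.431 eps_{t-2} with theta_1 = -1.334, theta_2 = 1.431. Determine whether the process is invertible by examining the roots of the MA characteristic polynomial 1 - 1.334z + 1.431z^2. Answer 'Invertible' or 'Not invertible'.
\text{Not invertible}

The MA(q) characteristic polynomial is P(z) = 1 - 1.334z + 1.431z^2.
Invertibility requires all roots to lie outside the unit circle, i.e. |z| > 1 for every root.
Set 1 + (-1.334) z + (1.431) z^2 = 0, i.e. a z^2 + b z + c = 0 with a = 1.431, b = -1.334, c = 1.
Discriminant D = b^2 - 4ac = (-1.334)^2 - 4*(1.431)*1 = 1.779556 - (5.724) = -3.944444.
D < 0, so the roots are the complex-conjugate pair z = (-b +/- i sqrt(-D)) / (2a) = 0.4661 +/- 0.6939i.
For a conjugate pair |z|^2 = z * conj(z) = (product of roots) = c/a = 1/(1.431) = 0.698812, so |z| = sqrt(0.698812) = 0.8359 for both roots.
Moduli of all roots: 0.8359, 0.8359.
All moduli strictly greater than 1? No.
Verdict: Not invertible.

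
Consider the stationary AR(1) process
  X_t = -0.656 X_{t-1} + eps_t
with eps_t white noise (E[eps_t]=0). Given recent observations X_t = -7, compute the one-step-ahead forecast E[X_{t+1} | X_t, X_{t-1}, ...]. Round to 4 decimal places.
E[X_{t+1} \mid \mathcal F_t] = 4.5920

For an AR(p) model X_t = c + sum_i phi_i X_{t-i} + eps_t, the
one-step-ahead conditional mean is
  E[X_{t+1} | X_t, ...] = c + sum_i phi_i X_{t+1-i}.
Substitute known values:
  E[X_{t+1} | ...] = (-0.656) * (-7)
                   = 4.5920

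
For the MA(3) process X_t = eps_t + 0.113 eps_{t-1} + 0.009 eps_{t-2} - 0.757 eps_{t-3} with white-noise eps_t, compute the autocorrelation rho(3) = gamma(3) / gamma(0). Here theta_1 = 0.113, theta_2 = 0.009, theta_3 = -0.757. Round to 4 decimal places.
\rho(3) = -0.4773

For an MA(q) process with theta_0 = 1, the autocovariance is
  gamma(k) = sigma^2 * sum_{i=0..q-k} theta_i * theta_{i+k},
and rho(k) = gamma(k) / gamma(0). Sigma^2 cancels.
  numerator   = (1)*(-0.757) = -0.757.
  denominator = (1)^2 + (0.113)^2 + (0.009)^2 + (-0.757)^2 = 1.585899.
  rho(3) = -0.757 / 1.585899 = -0.4773.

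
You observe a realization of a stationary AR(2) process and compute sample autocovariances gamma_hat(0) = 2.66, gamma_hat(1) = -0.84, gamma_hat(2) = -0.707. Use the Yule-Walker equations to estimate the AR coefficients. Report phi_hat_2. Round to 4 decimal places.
\hat\phi_{2} = -0.4060

The Yule-Walker equations for an AR(p) process read, in matrix form,
  Gamma_p phi = r_p,   with   (Gamma_p)_{ij} = gamma(|i - j|),
                       (r_p)_i = gamma(i),   i,j = 1..p.
Substitute the sample gammas (Toeplitz matrix and right-hand side of size 2):
  Gamma_p = [[2.66, -0.84], [-0.84, 2.66]]
  r_p     = [-0.84, -0.707]
Written out:
  2.66 phi_1 - 0.84 phi_2 = -0.84
  -0.84 phi_1 + 2.66 phi_2 = -0.707
Solve by Cramer's rule:
  det = gamma(0)^2 - gamma(1)^2 = (2.66)^2 - (-0.84)^2 = 7.0756 - 0.7056 = 6.37
  phi_hat_1 = [gamma(1) gamma(0) - gamma(1) gamma(2)] / det = [(-0.84)(2.66) - (-0.84)(-0.707)] / 6.37 = -2.82828 / 6.37 = -0.444
  phi_hat_2 = [gamma(0) gamma(2) - gamma(1)^2] / det = [(2.66)(-0.707) - (-0.84)^2] / 6.37 = -2.58622 / 6.37 = -0.406
So phi_hat = [-0.4440, -0.4060].
Therefore phi_hat_2 = -0.4060.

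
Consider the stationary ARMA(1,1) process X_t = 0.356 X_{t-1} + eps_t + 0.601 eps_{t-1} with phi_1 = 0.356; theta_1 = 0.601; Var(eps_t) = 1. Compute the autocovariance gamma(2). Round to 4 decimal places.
\gamma(2) = 0.4736

Multiply the model equation by X_{t-k} and take expectations. With theta_0 = psi_0 = 1 and psi_j the MA(infinity) weights, this gives
  gamma(k) - sum_i phi_i gamma(k-i) = c_k,
  c_k = sigma^2 * sum_{j=k..q} theta_j psi_{j-k}   (c_k = 0 for k > q),
using gamma(-m) = gamma(m).
psi-weights needed (psi_j = theta_j + sum_i phi_i psi_{j-i}):
  psi_1 = theta_1 + phi_1 = 0.601 + (0.356) = 0.957
Right-hand sides:
  c_0 = sigma^2 (1 + theta_1 psi_1) = 1 * (1 + (0.601)(0.957)) = 1 * 1.575157 = 1.575157
  c_1 = sigma^2 theta_1 = 1 * (0.601) = 0.601
  c_2 = 0
Equations for k = 0 and k = 1 (AR order 1):
  gamma(0) = phi_1 gamma(1) + c_0
  gamma(1) = phi_1 gamma(0) + c_1
Substituting the second into the first: gamma(0) (1 - phi_1^2) = c_0 + phi_1 c_1, so
  gamma(0) = (c_0 + phi_1 c_1) / (1 - phi_1^2) = (1.575157 + (0.356)(0.601)) / (1 - (0.356)^2) = 1.789113 / 0.873264 = 2.048765.
  gamma(1) = phi_1 gamma(0) + c_1 = (0.356)(2.048765) + (0.601) = 1.33036.
For k = 2 (> q): gamma(2) = phi_1 gamma(1) = (0.356)(1.33036) = 0.473608.
Therefore gamma(2) = 0.4736 (to 4 decimal places).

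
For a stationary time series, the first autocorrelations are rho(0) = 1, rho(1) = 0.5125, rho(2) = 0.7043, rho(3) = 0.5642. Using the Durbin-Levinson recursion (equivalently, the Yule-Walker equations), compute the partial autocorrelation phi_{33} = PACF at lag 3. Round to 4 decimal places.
\phi_{33} = 0.2379

The PACF at lag k is phi_{kk}, the last component of the solution
to the Yule-Walker system G_k phi = r_k where
  (G_k)_{ij} = rho(|i - j|), (r_k)_i = rho(i), i,j = 1..k.
Equivalently, Durbin-Levinson gives phi_{kk} iteratively:
  phi_{11} = rho(1)
  phi_{kk} = [rho(k) - sum_{j=1..k-1} phi_{k-1,j} rho(k-j)]
            / [1 - sum_{j=1..k-1} phi_{k-1,j} rho(j)],
  phi_{k,j} = phi_{k-1,j} - phi_{kk} phi_{k-1,k-j},  j = 1..k-1.
Step k = 1:
  phi_11 = rho(1) = 0.5125.
Step k = 2:
  phi_22 = [rho(2) - phi_11 rho(1)] / [1 - phi_11 rho(1)] = [0.7043 - (0.5125)(0.5125)] / [1 - (0.5125)(0.5125)]
         = 0.44164375 / 0.73734375 = 0.598966.
  Update: phi_21 = phi_11 - phi_22 phi_11 = 0.5125 - (0.598966)(0.5125) = 0.20553.
Step k = 3:
  phi_33 = [rho(3) - phi_21 rho(2) - phi_22 rho(1)] / [1 - phi_21 rho(1) - phi_22 rho(2)]
    numerator   = 0.5642 - (0.20553)(0.7043) - (0.598966)(0.5125) = 0.11247522
    denominator = 1 - (0.20553)(0.5125) - (0.598966)(0.7043) = 0.47281421
  phi_33 = 0.11247522 / 0.47281421 = 0.2379.
Therefore phi_{33} = 0.2379.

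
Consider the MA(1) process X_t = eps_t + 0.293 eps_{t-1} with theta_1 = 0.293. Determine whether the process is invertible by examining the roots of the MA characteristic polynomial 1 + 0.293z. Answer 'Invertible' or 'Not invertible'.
\text{Invertible}

The MA(q) characteristic polynomial is P(z) = 1 + 0.293z.
Invertibility requires all roots to lie outside the unit circle, i.e. |z| > 1 for every root.
This is linear in z: 1 + (0.293) z = 0  =>  z = -1/(0.293) = -3.412969,  |z| = 3.412969.
Moduli of all roots: 3.4130.
All moduli strictly greater than 1? Yes.
Verdict: Invertible.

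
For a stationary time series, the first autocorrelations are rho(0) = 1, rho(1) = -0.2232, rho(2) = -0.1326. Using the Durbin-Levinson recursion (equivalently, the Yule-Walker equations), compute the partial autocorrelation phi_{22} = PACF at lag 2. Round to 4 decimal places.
\phi_{22} = -0.1920

The PACF at lag k is phi_{kk}, the last component of the solution
to the Yule-Walker system G_k phi = r_k where
  (G_k)_{ij} = rho(|i - j|), (r_k)_i = rho(i), i,j = 1..k.
Equivalently, Durbin-Levinson gives phi_{kk} iteratively:
  phi_{11} = rho(1)
  phi_{kk} = [rho(k) - sum_{j=1..k-1} phi_{k-1,j} rho(k-j)]
            / [1 - sum_{j=1..k-1} phi_{k-1,j} rho(j)],
  phi_{k,j} = phi_{k-1,j} - phi_{kk} phi_{k-1,k-j},  j = 1..k-1.
Step k = 1:
  phi_11 = rho(1) = -0.2232.
Step k = 2:
  phi_22 = [rho(2) - phi_11 rho(1)] / [1 - phi_11 rho(1)] = [-0.1326 - (-0.2232)(-0.2232)] / [1 - (-0.2232)(-0.2232)]
         = -0.18241824 / 0.95018176 = -0.192.
Therefore phi_{22} = -0.1920.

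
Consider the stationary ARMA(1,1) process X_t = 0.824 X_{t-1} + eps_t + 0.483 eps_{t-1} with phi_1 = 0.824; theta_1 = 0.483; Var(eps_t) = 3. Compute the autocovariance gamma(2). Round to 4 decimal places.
\gamma(2) = 14.0699

Multiply the model equation by X_{t-k} and take expectations. With theta_0 = psi_0 = 1 and psi_j the MA(infinity) weights, this gives
  gamma(k) - sum_i phi_i gamma(k-i) = c_k,
  c_k = sigma^2 * sum_{j=k..q} theta_j psi_{j-k}   (c_k = 0 for k > q),
using gamma(-m) = gamma(m).
psi-weights needed (psi_j = theta_j + sum_i phi_i psi_{j-i}):
  psi_1 = theta_1 + phi_1 = 0.483 + (0.824) = 1.307
Right-hand sides:
  c_0 = sigma^2 (1 + theta_1 psi_1) = 3 * (1 + (0.483)(1.307)) = 3 * 1.631281 = 4.893843
  c_1 = sigma^2 theta_1 = 3 * (0.483) = 1.449
  c_2 = 0
Equations for k = 0 and k = 1 (AR order 1):
  gamma(0) = phi_1 gamma(1) + c_0
  gamma(1) = phi_1 gamma(0) + c_1
Substituting the second into the first: gamma(0) (1 - phi_1^2) = c_0 + phi_1 c_1, so
  gamma(0) = (c_0 + phi_1 c_1) / (1 - phi_1^2) = (4.893843 + (0.824)(1.449)) / (1 - (0.824)^2) = 6.087819 / 0.321024 = 18.96375.
  gamma(1) = phi_1 gamma(0) + c_1 = (0.824)(18.96375) + (1.449) = 17.07513.
For k = 2 (> q): gamma(2) = phi_1 gamma(1) = (0.824)(17.07513) = 14.069907.
Therefore gamma(2) = 14.0699 (to 4 decimal places).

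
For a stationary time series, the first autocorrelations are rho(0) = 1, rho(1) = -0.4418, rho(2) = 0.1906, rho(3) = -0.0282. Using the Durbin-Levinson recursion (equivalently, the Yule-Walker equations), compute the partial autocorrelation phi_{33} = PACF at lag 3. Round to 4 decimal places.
\phi_{33} = 0.0671

The PACF at lag k is phi_{kk}, the last component of the solution
to the Yule-Walker system G_k phi = r_k where
  (G_k)_{ij} = rho(|i - j|), (r_k)_i = rho(i), i,j = 1..k.
Equivalently, Durbin-Levinson gives phi_{kk} iteratively:
  phi_{11} = rho(1)
  phi_{kk} = [rho(k) - sum_{j=1..k-1} phi_{k-1,j} rho(k-j)]
            / [1 - sum_{j=1..k-1} phi_{k-1,j} rho(j)],
  phi_{k,j} = phi_{k-1,j} - phi_{kk} phi_{k-1,k-j},  j = 1..k-1.
Step k = 1:
  phi_11 = rho(1) = -0.4418.
Step k = 2:
  phi_22 = [rho(2) - phi_11 rho(1)] / [1 - phi_11 rho(1)] = [0.1906 - (-0.4418)(-0.4418)] / [1 - (-0.4418)(-0.4418)]
         = -0.00458724 / 0.80481276 = -0.0057.
  Update: phi_21 = phi_11 - phi_22 phi_11 = -0.4418 - (-0.0057)(-0.4418) = -0.444318.
Step k = 3:
  phi_33 = [rho(3) - phi_21 rho(2) - phi_22 rho(1)] / [1 - phi_21 rho(1) - phi_22 rho(2)]
    numerator   = -0.0282 - (-0.444318)(0.1906) - (-0.0057)(-0.4418) = 0.05396889
    denominator = 1 - (-0.444318)(-0.4418) - (-0.0057)(0.1906) = 0.80478661
  phi_33 = 0.05396889 / 0.80478661 = 0.0671.
Therefore phi_{33} = 0.0671.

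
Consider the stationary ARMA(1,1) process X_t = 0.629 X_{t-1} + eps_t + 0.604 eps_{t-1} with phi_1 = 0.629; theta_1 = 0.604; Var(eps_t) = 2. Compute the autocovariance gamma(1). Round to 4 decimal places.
\gamma(1) = 5.6305

Multiply the model equation by X_{t-k} and take expectations. With theta_0 = psi_0 = 1 and psi_j the MA(infinity) weights, this gives
  gamma(k) - sum_i phi_i gamma(k-i) = c_k,
  c_k = sigma^2 * sum_{j=k..q} theta_j psi_{j-k}   (c_k = 0 for k > q),
using gamma(-m) = gamma(m).
psi-weights needed (psi_j = theta_j + sum_i phi_i psi_{j-i}):
  psi_1 = theta_1 + phi_1 = 0.604 + (0.629) = 1.233
Right-hand sides:
  c_0 = sigma^2 (1 + theta_1 psi_1) = 2 * (1 + (0.604)(1.233)) = 2 * 1.744732 = 3.489464
  c_1 = sigma^2 theta_1 = 2 * (0.604) = 1.208
  c_2 = 0
Equations for k = 0 and k = 1 (AR order 1):
  gamma(0) = phi_1 gamma(1) + c_0
  gamma(1) = phi_1 gamma(0) + c_1
Substituting the second into the first: gamma(0) (1 - phi_1^2) = c_0 + phi_1 c_1, so
  gamma(0) = (c_0 + phi_1 c_1) / (1 - phi_1^2) = (3.489464 + (0.629)(1.208)) / (1 - (0.629)^2) = 4.249296 / 0.604359 = 7.031079.
  gamma(1) = phi_1 gamma(0) + c_1 = (0.629)(7.031079) + (1.208) = 5.630549.
Therefore gamma(1) = 5.6305 (to 4 decimal places).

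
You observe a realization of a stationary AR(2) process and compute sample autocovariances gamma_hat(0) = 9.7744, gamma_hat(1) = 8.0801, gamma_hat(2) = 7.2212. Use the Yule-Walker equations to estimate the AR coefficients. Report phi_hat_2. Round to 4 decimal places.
\hat\phi_{2} = 0.1750

The Yule-Walker equations for an AR(p) process read, in matrix form,
  Gamma_p phi = r_p,   with   (Gamma_p)_{ij} = gamma(|i - j|),
                       (r_p)_i = gamma(i),   i,j = 1..p.
Substitute the sample gammas (Toeplitz matrix and right-hand side of size 2):
  Gamma_p = [[9.7744, 8.0801], [8.0801, 9.7744]]
  r_p     = [8.0801, 7.2212]
Written out:
  9.7744 phi_1 + 8.0801 phi_2 = 8.0801
  8.0801 phi_1 + 9.7744 phi_2 = 7.2212
Solve by Cramer's rule:
  det = gamma(0)^2 - gamma(1)^2 = (9.7744)^2 - (8.0801)^2 = 95.53889536 - 65.28801601 = 30.25087935
  phi_hat_1 = [gamma(1) gamma(0) - gamma(1) gamma(2)] / det = [(8.0801)(9.7744) - (8.0801)(7.2212)] / 30.25087935 = 20.63011132 / 30.25087935 = 0.682
  phi_hat_2 = [gamma(0) gamma(2) - gamma(1)^2] / det = [(9.7744)(7.2212) - (8.0801)^2] / 30.25087935 = 5.29488127 / 30.25087935 = 0.175
So phi_hat = [0.6820, 0.1750].
Therefore phi_hat_2 = 0.1750.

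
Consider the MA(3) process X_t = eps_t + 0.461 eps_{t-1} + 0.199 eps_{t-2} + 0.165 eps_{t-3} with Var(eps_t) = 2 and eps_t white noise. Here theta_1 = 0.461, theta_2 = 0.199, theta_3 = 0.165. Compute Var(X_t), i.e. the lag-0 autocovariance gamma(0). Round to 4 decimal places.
\gamma(0) = 2.5587

For an MA(q) process X_t = eps_t + sum_i theta_i eps_{t-i} with
Var(eps_t) = sigma^2, the variance is
  gamma(0) = sigma^2 * (1 + sum_i theta_i^2).
  sum_i theta_i^2 = (0.461)^2 + (0.199)^2 + (0.165)^2 = 0.212521 + 0.039601 + 0.027225 = 0.279347.
  gamma(0) = 2 * (1 + 0.279347) = 2 * 1.279347 = 2.558694, which rounds to 2.5587.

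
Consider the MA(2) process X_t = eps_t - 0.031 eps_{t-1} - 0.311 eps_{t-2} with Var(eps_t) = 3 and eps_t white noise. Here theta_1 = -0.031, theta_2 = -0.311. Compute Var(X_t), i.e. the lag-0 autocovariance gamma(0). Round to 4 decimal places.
\gamma(0) = 3.2930

For an MA(q) process X_t = eps_t + sum_i theta_i eps_{t-i} with
Var(eps_t) = sigma^2, the variance is
  gamma(0) = sigma^2 * (1 + sum_i theta_i^2).
  sum_i theta_i^2 = (-0.031)^2 + (-0.311)^2 = 0.000961 + 0.096721 = 0.097682.
  gamma(0) = 3 * (1 + 0.097682) = 3 * 1.097682 = 3.293046, which rounds to 3.2930.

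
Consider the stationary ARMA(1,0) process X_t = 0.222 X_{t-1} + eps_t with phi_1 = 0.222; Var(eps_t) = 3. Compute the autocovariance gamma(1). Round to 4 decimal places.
\gamma(1) = 0.7005

Multiply the model equation by X_{t-k} and take expectations. With theta_0 = psi_0 = 1 and psi_j the MA(infinity) weights, this gives
  gamma(k) - sum_i phi_i gamma(k-i) = c_k,
  c_k = sigma^2 * sum_{j=k..q} theta_j psi_{j-k}   (c_k = 0 for k > q),
using gamma(-m) = gamma(m).
Pure AR (q = 0): c_0 = sigma^2 = 3, c_k = 0 for k >= 1.
Equations for k = 0 and k = 1 (AR order 1):
  gamma(0) = phi_1 gamma(1) + c_0
  gamma(1) = phi_1 gamma(0) + c_1
Substituting the second into the first: gamma(0) (1 - phi_1^2) = c_0 + phi_1 c_1, so
  gamma(0) = c_0 / (1 - phi_1^2) = 3 / (1 - (0.222)^2) = 3 / 0.950716 = 3.155516.
  gamma(1) = phi_1 gamma(0) = (0.222)(3.155516) = 0.700525.
Therefore gamma(1) = 0.7005 (to 4 decimal places).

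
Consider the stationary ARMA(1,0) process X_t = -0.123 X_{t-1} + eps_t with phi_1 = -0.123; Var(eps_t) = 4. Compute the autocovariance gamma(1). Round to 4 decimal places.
\gamma(1) = -0.4996

Multiply the model equation by X_{t-k} and take expectations. With theta_0 = psi_0 = 1 and psi_j the MA(infinity) weights, this gives
  gamma(k) - sum_i phi_i gamma(k-i) = c_k,
  c_k = sigma^2 * sum_{j=k..q} theta_j psi_{j-k}   (c_k = 0 for k > q),
using gamma(-m) = gamma(m).
Pure AR (q = 0): c_0 = sigma^2 = 4, c_k = 0 for k >= 1.
Equations for k = 0 and k = 1 (AR order 1):
  gamma(0) = phi_1 gamma(1) + c_0
  gamma(1) = phi_1 gamma(0) + c_1
Substituting the second into the first: gamma(0) (1 - phi_1^2) = c_0 + phi_1 c_1, so
  gamma(0) = c_0 / (1 - phi_1^2) = 4 / (1 - (-0.123)^2) = 4 / 0.984871 = 4.061446.
  gamma(1) = phi_1 gamma(0) = (-0.123)(4.061446) = -0.499558.
Therefore gamma(1) = -0.4996 (to 4 decimal places).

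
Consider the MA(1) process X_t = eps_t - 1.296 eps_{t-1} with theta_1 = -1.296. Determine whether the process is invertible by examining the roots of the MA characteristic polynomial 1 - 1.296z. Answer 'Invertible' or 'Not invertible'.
\text{Not invertible}

The MA(q) characteristic polynomial is P(z) = 1 - 1.296z.
Invertibility requires all roots to lie outside the unit circle, i.e. |z| > 1 for every root.
This is linear in z: 1 + (-1.296) z = 0  =>  z = -1/(-1.296) = 0.771605,  |z| = 0.771605.
Moduli of all roots: 0.7716.
All moduli strictly greater than 1? No.
Verdict: Not invertible.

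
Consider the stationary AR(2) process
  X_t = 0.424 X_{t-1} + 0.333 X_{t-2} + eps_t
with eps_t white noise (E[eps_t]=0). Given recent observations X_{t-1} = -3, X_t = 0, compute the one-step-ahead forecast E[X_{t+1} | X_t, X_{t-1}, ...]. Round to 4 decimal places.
E[X_{t+1} \mid \mathcal F_t] = -0.9990

For an AR(p) model X_t = c + sum_i phi_i X_{t-i} + eps_t, the
one-step-ahead conditional mean is
  E[X_{t+1} | X_t, ...] = c + sum_i phi_i X_{t+1-i}.
Substitute known values:
  E[X_{t+1} | ...] = (0.424) * (0) + (0.333) * (-3)
                   = -0.9990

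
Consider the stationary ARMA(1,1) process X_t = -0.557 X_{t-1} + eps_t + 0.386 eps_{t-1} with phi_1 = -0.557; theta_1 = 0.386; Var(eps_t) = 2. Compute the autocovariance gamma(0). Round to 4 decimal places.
\gamma(0) = 2.0848

Multiply the model equation by X_{t-k} and take expectations. With theta_0 = psi_0 = 1 and psi_j the MA(infinity) weights, this gives
  gamma(k) - sum_i phi_i gamma(k-i) = c_k,
  c_k = sigma^2 * sum_{j=k..q} theta_j psi_{j-k}   (c_k = 0 for k > q),
using gamma(-m) = gamma(m).
psi-weights needed (psi_j = theta_j + sum_i phi_i psi_{j-i}):
  psi_1 = theta_1 + phi_1 = 0.386 + (-0.557) = -0.171
Right-hand sides:
  c_0 = sigma^2 (1 + theta_1 psi_1) = 2 * (1 + (0.386)(-0.171)) = 2 * 0.933994 = 1.867988
  c_1 = sigma^2 theta_1 = 2 * (0.386) = 0.772
  c_2 = 0
Equations for k = 0 and k = 1 (AR order 1):
  gamma(0) = phi_1 gamma(1) + c_0
  gamma(1) = phi_1 gamma(0) + c_1
Substituting the second into the first: gamma(0) (1 - phi_1^2) = c_0 + phi_1 c_1, so
  gamma(0) = (c_0 + phi_1 c_1) / (1 - phi_1^2) = (1.867988 + (-0.557)(0.772)) / (1 - (-0.557)^2) = 1.437984 / 0.689751 = 2.084787.
Therefore gamma(0) = 2.0848 (to 4 decimal places).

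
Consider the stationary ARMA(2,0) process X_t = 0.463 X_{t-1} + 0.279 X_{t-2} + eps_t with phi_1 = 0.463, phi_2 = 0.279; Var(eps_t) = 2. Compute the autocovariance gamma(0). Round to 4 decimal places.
\gamma(0) = 3.6908

Multiply the model equation by X_{t-k} and take expectations. With theta_0 = psi_0 = 1 and psi_j the MA(infinity) weights, this gives
  gamma(k) - sum_i phi_i gamma(k-i) = c_k,
  c_k = sigma^2 * sum_{j=k..q} theta_j psi_{j-k}   (c_k = 0 for k > q),
using gamma(-m) = gamma(m).
Pure AR (q = 0): c_0 = sigma^2 = 2, c_k = 0 for k >= 1.
Equations for k = 0, 1, 2 (AR order 2, c_2 = 0):
  (E0) gamma(0) = phi_1 gamma(1) + phi_2 gamma(2) + c_0
  (E1) gamma(1) = phi_1 gamma(0) + phi_2 gamma(1) + c_1
  (E2) gamma(2) = phi_1 gamma(1) + phi_2 gamma(0)
From (E1): gamma(1) = A gamma(0) + B with
  A = phi_1 / (1 - phi_2) = 0.463 / 0.721 = 0.642164,   B = c_1 / (1 - phi_2) = 0 / 0.721 = 0.
Insert (E2) into (E0): gamma(0) (1 - phi_2^2) = phi_1 (1 + phi_2) gamma(1) + c_0.
  phi_1 (1 + phi_2) = (0.463)(1.279) = 0.592177,   1 - phi_2^2 = 0.922159.
Replace gamma(1) by A gamma(0) + B and collect gamma(0):
  gamma(0) [0.922159 - (0.592177)(0.642164)] = c_0 = 2
  gamma(0) * 0.541884 = 2
  gamma(0) = 2 / 0.541884 = 3.690824.
Therefore gamma(0) = 3.6908 (to 4 decimal places).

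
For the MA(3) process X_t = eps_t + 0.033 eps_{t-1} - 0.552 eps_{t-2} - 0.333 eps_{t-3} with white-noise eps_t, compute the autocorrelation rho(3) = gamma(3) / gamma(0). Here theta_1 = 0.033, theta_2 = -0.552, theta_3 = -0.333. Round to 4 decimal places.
\rho(3) = -0.2351

For an MA(q) process with theta_0 = 1, the autocovariance is
  gamma(k) = sigma^2 * sum_{i=0..q-k} theta_i * theta_{i+k},
and rho(k) = gamma(k) / gamma(0). Sigma^2 cancels.
  numerator   = (1)*(-0.333) = -0.333.
  denominator = (1)^2 + (0.033)^2 + (-0.552)^2 + (-0.333)^2 = 1.416682.
  rho(3) = -0.333 / 1.416682 = -0.2351.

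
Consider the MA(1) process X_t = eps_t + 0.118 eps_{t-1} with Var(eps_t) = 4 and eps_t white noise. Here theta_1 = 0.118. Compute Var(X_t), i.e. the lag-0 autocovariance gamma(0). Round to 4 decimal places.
\gamma(0) = 4.0557

For an MA(q) process X_t = eps_t + sum_i theta_i eps_{t-i} with
Var(eps_t) = sigma^2, the variance is
  gamma(0) = sigma^2 * (1 + sum_i theta_i^2).
  sum_i theta_i^2 = (0.118)^2 = 0.013924.
  gamma(0) = 4 * (1 + 0.013924) = 4 * 1.013924 = 4.055696, which rounds to 4.0557.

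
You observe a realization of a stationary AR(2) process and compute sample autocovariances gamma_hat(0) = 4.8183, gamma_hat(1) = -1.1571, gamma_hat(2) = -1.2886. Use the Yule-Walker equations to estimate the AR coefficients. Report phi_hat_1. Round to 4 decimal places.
\hat\phi_{1} = -0.3230

The Yule-Walker equations for an AR(p) process read, in matrix form,
  Gamma_p phi = r_p,   with   (Gamma_p)_{ij} = gamma(|i - j|),
                       (r_p)_i = gamma(i),   i,j = 1..p.
Substitute the sample gammas (Toeplitz matrix and right-hand side of size 2):
  Gamma_p = [[4.8183, -1.1571], [-1.1571, 4.8183]]
  r_p     = [-1.1571, -1.2886]
Written out:
  4.8183 phi_1 - 1.1571 phi_2 = -1.1571
  -1.1571 phi_1 + 4.8183 phi_2 = -1.2886
Solve by Cramer's rule:
  det = gamma(0)^2 - gamma(1)^2 = (4.8183)^2 - (-1.1571)^2 = 23.21601489 - 1.33888041 = 21.87713448
  phi_hat_1 = [gamma(1) gamma(0) - gamma(1) gamma(2)] / det = [(-1.1571)(4.8183) - (-1.1571)(-1.2886)] / 21.87713448 = -7.06629399 / 21.87713448 = -0.323
  phi_hat_2 = [gamma(0) gamma(2) - gamma(1)^2] / det = [(4.8183)(-1.2886) - (-1.1571)^2] / 21.87713448 = -7.54774179 / 21.87713448 = -0.345
So phi_hat = [-0.3230, -0.3450].
Therefore phi_hat_1 = -0.3230.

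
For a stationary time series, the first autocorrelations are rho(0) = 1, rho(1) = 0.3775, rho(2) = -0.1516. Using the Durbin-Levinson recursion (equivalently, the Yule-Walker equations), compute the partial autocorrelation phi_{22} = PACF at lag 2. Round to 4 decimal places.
\phi_{22} = -0.3430

The PACF at lag k is phi_{kk}, the last component of the solution
to the Yule-Walker system G_k phi = r_k where
  (G_k)_{ij} = rho(|i - j|), (r_k)_i = rho(i), i,j = 1..k.
Equivalently, Durbin-Levinson gives phi_{kk} iteratively:
  phi_{11} = rho(1)
  phi_{kk} = [rho(k) - sum_{j=1..k-1} phi_{k-1,j} rho(k-j)]
            / [1 - sum_{j=1..k-1} phi_{k-1,j} rho(j)],
  phi_{k,j} = phi_{k-1,j} - phi_{kk} phi_{k-1,k-j},  j = 1..k-1.
Step k = 1:
  phi_11 = rho(1) = 0.3775.
Step k = 2:
  phi_22 = [rho(2) - phi_11 rho(1)] / [1 - phi_11 rho(1)] = [-0.1516 - (0.3775)(0.3775)] / [1 - (0.3775)(0.3775)]
         = -0.29410625 / 0.85749375 = -0.343.
Therefore phi_{22} = -0.3430.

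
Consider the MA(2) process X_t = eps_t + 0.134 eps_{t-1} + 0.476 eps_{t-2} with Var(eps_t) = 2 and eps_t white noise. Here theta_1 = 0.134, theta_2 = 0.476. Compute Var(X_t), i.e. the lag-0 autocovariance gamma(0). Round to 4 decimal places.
\gamma(0) = 2.4891

For an MA(q) process X_t = eps_t + sum_i theta_i eps_{t-i} with
Var(eps_t) = sigma^2, the variance is
  gamma(0) = sigma^2 * (1 + sum_i theta_i^2).
  sum_i theta_i^2 = (0.134)^2 + (0.476)^2 = 0.017956 + 0.226576 = 0.244532.
  gamma(0) = 2 * (1 + 0.244532) = 2 * 1.244532 = 2.489064, which rounds to 2.4891.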